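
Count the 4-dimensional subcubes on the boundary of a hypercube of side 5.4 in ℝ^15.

f_4(15-cube) = (15 choose 4) · 2^11 = 2795520.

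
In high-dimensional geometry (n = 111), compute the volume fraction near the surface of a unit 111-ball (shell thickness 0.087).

1 - (1-0.087)^111 ≈ 0.999959 ≈ 99.995905%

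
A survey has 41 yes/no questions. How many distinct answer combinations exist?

An n-cube has 2^n vertices; for n = 41 that is 2^41 = 2199023255552.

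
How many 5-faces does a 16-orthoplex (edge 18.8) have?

f_5(16-orthoplex) = 2^6 · (16 choose 6) = 512512.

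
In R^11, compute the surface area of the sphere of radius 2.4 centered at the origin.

|∂B_11(2.4)| ≈ 131404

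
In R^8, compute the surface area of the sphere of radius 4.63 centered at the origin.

S = n·V_n(r)/r = 8·V_8(4.63)/4.63 (volume-to-surface relation), giving 1.48097e+06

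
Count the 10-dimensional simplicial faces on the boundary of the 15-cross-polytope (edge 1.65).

Number of 10-faces = 2^(10+1) · C(15,10+1) = 2048 · 1365 = 2795520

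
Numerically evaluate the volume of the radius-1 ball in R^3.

V = 4·π/3 ≈ 4.18879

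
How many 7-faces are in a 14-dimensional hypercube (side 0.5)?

An n-cube has C(n,k)·2^(n-k) k-faces. Here C(14,7)·2^7 = 3432·128 = 439296.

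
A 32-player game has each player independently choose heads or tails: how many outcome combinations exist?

Each vertex is a binary string of length 32, so there are 2^32 = 4294967296.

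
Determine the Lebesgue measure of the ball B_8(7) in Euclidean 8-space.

Volume = π^{8/2}·(7)^8/Γ(5) = 5764801·π^4/24 ≈ 2.33977e+07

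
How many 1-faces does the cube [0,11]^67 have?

The 67-cube has n·2^(n-1) = 67·2^66 = 67·73786976294838206464 = 4943727411754159833088 edges.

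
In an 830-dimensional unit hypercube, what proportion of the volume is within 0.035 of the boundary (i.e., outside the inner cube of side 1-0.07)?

Shell fraction = 1 - (1-0.07)^830 ≈ 1 - 6.932e-27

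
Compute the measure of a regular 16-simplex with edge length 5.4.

V_16 = √(17) · 5.4^16 / (16! · 2^(16/2)) ≈ 0.000402407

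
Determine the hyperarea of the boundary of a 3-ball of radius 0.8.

S_3(0.8) = 2·π^(3/2)·(0.8)^2 / Γ(3/2) = 4πr² = 4π·(0.8)² ≈ 8.04248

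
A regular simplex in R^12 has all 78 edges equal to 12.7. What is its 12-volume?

For a regular n-simplex with edge a, V = (a^n / n!)·√((n+1)/2^n). With a=12.7, n=12: V ≈ 2070.62.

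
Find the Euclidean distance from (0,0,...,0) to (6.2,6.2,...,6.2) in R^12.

d = √(6.2² + 6.2² + ... + 6.2²) [12 terms] = √(12·6.2²) = 6.2√12 ≈ 21.4774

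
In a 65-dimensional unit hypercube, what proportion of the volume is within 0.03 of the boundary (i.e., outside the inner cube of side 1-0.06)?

The inner cube has side 1-2·0.03 = 0.94 and volume (0.94)^65 ≈ 0.01792, so the shell holds 0.982081 of the volume.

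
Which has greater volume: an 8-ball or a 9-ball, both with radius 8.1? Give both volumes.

V_8(8.1) ≈ 7.52088e+07. V_9(8.1) ≈ 4.95088e+08. The 9-ball is larger.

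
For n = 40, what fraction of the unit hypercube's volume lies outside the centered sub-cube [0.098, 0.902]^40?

The inner cube has side 1-2·0.098 = 0.804 and volume (0.804)^40 ≈ 0.0001623, so the shell holds 0.999838 of the volume.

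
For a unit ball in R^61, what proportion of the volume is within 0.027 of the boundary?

V(inner)/V(outer) = ((1-0.027)/1)^61 ≈ 0.1883, so the shell fraction is 0.811686.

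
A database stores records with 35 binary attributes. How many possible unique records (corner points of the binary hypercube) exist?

Each vertex is a binary string of length 35, so there are 2^35 = 34359738368.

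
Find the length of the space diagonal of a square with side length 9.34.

The space diagonal of an n-cube of side s is s√n. Here 9.34·√2 ≈ 13.2088.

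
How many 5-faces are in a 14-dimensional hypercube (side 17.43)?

Number of 5-faces = C(14,5) · 2^(14-5) = 2002 · 512 = 1025024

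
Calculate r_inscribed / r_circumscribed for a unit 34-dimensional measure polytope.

Ratio = (s/2)/(s√34/2) = 34^(-1/2) ≈ 0.171499.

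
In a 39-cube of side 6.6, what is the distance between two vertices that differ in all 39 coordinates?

d = √(6.6² + 6.6² + ... + 6.6²) [39 terms] = √(39·6.6²) = 6.6√39 ≈ 41.217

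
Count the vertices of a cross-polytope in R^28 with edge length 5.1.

Number of vertices = 2n = 56.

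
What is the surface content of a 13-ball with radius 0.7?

S_13(0.7) = 2·π^(13/2)·(0.7)^12 / Γ(13/2) ≈ 0.163856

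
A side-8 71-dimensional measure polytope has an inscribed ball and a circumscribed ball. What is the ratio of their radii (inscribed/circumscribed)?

r_in = 8/2 (half the side); r_out = 8√71/2 (half the diagonal). Ratio = 1/√71 ≈ 0.118678.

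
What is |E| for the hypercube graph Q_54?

The 54-cube has n·2^(n-1) = 54·2^53 = 54·9007199254740992 = 486388759756013568 edges.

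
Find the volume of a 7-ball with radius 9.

The n-ball volume is π^(n/2)·r^n/Γ(n/2+1). With n=7, r=9: V = 25509168·π^3/35 ≈ 2.25984e+07.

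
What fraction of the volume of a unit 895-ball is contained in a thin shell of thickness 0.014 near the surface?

1 - (1-0.014)^895 ≈ 0.9999966899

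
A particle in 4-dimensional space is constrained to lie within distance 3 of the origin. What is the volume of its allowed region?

V_4(3) = π^(4/2) · (3)^4 / Γ(4/2 + 1) = 81·π^2/2 ≈ 399.719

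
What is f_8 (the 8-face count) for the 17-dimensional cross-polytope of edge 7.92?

Number of 8-faces = 2^(8+1) · C(17,8+1) = 512 · 24310 = 12446720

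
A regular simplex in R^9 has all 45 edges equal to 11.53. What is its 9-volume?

Volume = 11.53^9 · √(10/2^9) / 9! ≈ 1386.97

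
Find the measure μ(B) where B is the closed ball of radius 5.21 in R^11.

V_11(5.21) = π^(11/2) · (5.21)^11 / Γ(11/2 + 1) ≈ 1.4465e+08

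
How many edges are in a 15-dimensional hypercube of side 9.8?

Number of 1-faces = C(15,1) · 2^(15-1) = 15 · 16384 = 245760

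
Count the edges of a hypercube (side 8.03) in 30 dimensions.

Each of the 2^30 = 1073741824 vertices has degree 30; total edges = 30·2^30/2 = 16106127360.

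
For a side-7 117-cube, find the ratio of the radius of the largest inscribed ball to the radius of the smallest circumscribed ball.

Ratio = (s/2)/(s√117/2) = 117^(-1/2) ≈ 0.09245.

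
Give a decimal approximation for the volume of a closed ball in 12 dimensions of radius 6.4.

V_12(6.4) = π^(12/2) · (6.4)^12 / Γ(12/2 + 1) ≈ 6.3056e+09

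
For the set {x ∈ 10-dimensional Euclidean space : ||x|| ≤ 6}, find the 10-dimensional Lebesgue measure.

Volume = π^{10/2}·(6)^10/Γ(6) = 2519424·π^5/5 ≈ 1.54199e+08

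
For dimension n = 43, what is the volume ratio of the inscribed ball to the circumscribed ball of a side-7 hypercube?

The radii are 7/2 and 7√43/2, so the volume ratio is (1/√43)^43 = 43^{-43/2} ≈ 7.59326e-36.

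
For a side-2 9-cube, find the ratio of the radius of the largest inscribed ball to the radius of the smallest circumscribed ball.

r_in / r_out = (2/2) / (2√9/2) = 1/√9 ≈ 0.333333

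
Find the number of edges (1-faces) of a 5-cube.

Choose 1 of 5 axes to span the face (C(5,1) = 5 ways), then fix each of the remaining 4 coordinates at one of its two extreme values (2^4 = 16 ways): 5·16 = 80.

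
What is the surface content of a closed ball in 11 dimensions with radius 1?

S_11(1) = 2·π^(11/2)·(1)^10 / Γ(11/2) = 64·π^5/945 ≈ 20.7251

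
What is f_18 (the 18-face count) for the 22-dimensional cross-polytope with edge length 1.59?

Each 18-face is the convex hull of 19 vertices, one chosen as ±e_i from each of 19 distinct axes: 2^19·C(22,19) = 807403520.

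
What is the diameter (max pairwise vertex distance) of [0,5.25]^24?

Diagonal = √24 · 5.25 ≈ 25.7196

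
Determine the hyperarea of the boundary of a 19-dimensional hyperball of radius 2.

The surface area of an n-ball is 2π^(n/2) r^(n-1) / Γ(n/2). For n=19, r=2: 268435456·π^9/34459425 ≈ 232210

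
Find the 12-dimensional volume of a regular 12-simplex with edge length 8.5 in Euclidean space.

Volume = 8.5^12 · √(13/2^12) / 12! ≈ 16.7295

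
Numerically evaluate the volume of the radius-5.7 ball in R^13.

V_13(5.7) = π^(13/2) · (5.7)^13 / Γ(13/2 + 1) ≈ 6.10541e+09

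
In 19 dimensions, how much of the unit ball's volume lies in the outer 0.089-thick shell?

V(inner)/V(outer) = ((1-0.089)/1)^19 ≈ 0.1702, so the shell fraction is 0.829843.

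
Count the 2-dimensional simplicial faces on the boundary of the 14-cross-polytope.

Number of 2-faces = 2^(2+1) · C(14,2+1) = 8 · 364 = 2912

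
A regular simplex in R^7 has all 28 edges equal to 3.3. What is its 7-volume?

Volume = 3.3^7 · √(8/2^7) / 7! ≈ 0.211401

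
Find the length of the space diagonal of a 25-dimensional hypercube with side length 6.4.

d = √(6.4² + 6.4² + ... + 6.4²) [25 terms] = √(25·6.4²) = 6.4√25 = 32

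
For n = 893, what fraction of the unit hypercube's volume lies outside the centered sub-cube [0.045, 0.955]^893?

1 - (1 - 2·0.045)^893 = 1 - 0.91^893 ≈ 1 - 2.654e-37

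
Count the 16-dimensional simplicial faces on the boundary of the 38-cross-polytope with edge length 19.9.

Number of 16-faces = 2^(16+1) · C(38,16+1) = 131072 · 28781143380 = 3772402025103360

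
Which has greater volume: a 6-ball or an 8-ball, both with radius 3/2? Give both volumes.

V_6(1.5) ≈ 58.8635. V_8(1.5) ≈ 104.02. The 8-ball is larger.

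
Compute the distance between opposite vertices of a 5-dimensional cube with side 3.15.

||(3.15,3.15,...,3.15)|| = √(5)·3.15 ≈ 7.04361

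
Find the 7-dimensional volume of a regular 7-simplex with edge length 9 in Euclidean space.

V = (9^7 / 7!) · √((7+1) / 2^7) ≈ 237.25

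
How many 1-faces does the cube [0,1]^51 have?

The 51-cube has n·2^(n-1) = 51·2^50 = 51·1125899906842624 = 57420895248973824 edges.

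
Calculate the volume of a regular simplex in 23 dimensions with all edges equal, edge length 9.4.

V_23 = √(24) · 9.4^23 / (23! · 2^(23/2)) ≈ 0.00157655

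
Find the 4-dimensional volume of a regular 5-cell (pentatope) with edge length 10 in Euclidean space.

V_4 = √(5) · 10^4 / (4! · 2^(4/2)) ≈ 232.924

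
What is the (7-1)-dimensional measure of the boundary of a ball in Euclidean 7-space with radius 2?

S = n·V_n(r)/r = 7·V_7(2)/2 (volume-to-surface relation), giving 1024·π^3/15 ≈ 2116.7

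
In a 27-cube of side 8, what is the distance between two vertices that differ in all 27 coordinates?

The space diagonal of an n-cube of side s is s√n. Here 8·√27 ≈ 41.5692.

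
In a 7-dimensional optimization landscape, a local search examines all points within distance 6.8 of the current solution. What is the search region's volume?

V_7(6.8) = π^(7/2) · (6.8)^7 / Γ(7/2 + 1) ≈ 3.17645e+06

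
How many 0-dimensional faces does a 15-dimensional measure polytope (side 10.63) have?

An n-cube has C(n,k)·2^(n-k) k-faces. Here C(15,0)·2^15 = 1·32768 = 32768.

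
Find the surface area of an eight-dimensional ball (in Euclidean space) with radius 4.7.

S = n·V_n(r)/r = 8·V_8(4.7)/4.7 (volume-to-surface relation), giving 1.64499e+06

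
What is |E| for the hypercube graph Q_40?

An n-cube has n·2^(n-1) edges. With n = 40: 40·549755813888 = 21990232555520.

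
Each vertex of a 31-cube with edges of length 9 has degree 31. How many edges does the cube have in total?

The 31-cube has n·2^(n-1) = 31·2^30 = 31·1073741824 = 33285996544 edges.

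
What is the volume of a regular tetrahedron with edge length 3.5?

Volume = (√2/12) · 3.5³ = 5.05287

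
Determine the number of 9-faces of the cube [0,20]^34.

Number of 9-faces = C(34,9) · 2^(34-9) = 52451256 · 33554432 = 1759972102766592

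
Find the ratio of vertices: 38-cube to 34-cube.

The 38-cube has 2^38 = 274877906944 vertices. The 34-cube has 2^34 = 17179869184 vertices. Ratio: 274877906944/17179869184 = 16.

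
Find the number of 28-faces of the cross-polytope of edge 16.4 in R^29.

Each 28-face is the convex hull of 29 vertices, one chosen as ±e_i from each of 29 distinct axes: 2^29·C(29,29) = 536870912.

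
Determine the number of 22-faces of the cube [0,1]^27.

Number of 22-faces = C(27,22) · 2^(27-22) = 80730 · 32 = 2583360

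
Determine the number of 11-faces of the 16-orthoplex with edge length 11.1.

Each 11-face is the convex hull of 12 vertices, one chosen as ±e_i from each of 12 distinct axes: 2^12·C(16,12) = 7454720.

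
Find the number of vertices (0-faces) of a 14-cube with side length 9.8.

An n-cube has C(n,k)·2^(n-k) k-faces. Here C(14,0)·2^14 = 1·16384 = 16384.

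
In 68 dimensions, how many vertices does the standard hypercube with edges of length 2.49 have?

An n-cube has 2^n vertices; for n = 68 that is 2^68 = 295147905179352825856.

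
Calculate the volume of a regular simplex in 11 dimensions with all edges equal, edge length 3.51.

For a regular n-simplex with edge a, V = (a^n / n!)·√((n+1)/2^n). With a=3.51, n=11: V ≈ 0.00191051.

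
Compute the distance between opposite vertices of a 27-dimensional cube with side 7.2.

d = √(7.2² + 7.2² + ... + 7.2²) [27 terms] = √(27·7.2²) = 7.2√27 ≈ 37.4123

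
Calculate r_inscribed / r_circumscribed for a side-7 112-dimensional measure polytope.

Ratio = (s/2)/(s√112/2) = 112^(-1/2) ≈ 0.0944911.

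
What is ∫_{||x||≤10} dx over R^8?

Volume = π^{8/2}·(10)^8/Γ(5) = 12500000·π^4/3 ≈ 4.05871e+08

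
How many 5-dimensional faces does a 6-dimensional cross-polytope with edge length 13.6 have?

f_5(6-orthoplex) = 2^6 · (6 choose 6) = 64.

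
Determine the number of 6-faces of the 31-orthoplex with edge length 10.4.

Each 6-face is the convex hull of 7 vertices, one chosen as ±e_i from each of 7 distinct axes: 2^7·C(31,7) = 336585600.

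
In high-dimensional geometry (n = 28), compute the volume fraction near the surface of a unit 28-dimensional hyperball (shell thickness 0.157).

1 - (1-0.157)^28 ≈ 0.991621 ≈ 99.16%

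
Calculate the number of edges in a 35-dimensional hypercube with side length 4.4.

The 35-cube has n·2^(n-1) = 35·2^34 = 35·17179869184 = 601295421440 edges.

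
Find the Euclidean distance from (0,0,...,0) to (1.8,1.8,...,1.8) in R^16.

d = √(1.8² + 1.8² + ... + 1.8²) [16 terms] = √(16·1.8²) = 1.8√16 = 7.2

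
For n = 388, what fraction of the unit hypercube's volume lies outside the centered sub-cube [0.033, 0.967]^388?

1 - (1 - 2·0.033)^388 = 1 - 0.934^388 ≈ 1 - 3.123e-12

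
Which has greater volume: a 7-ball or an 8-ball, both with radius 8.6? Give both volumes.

V_7(8.6) ≈ 1.64388e+07. V_8(8.6) ≈ 1.21444e+08. The 8-ball is larger.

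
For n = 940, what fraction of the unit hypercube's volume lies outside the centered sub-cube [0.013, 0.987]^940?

1 - (1 - 2·0.013)^940 = 1 - 0.974^940 ≈ 1 - 1.76e-11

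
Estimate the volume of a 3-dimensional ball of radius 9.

V = 972·π ≈ 3053.63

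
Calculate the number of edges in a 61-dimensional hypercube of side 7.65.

The 61-cube has n·2^(n-1) = 61·2^60 = 61·1152921504606846976 = 70328211781017665536 edges.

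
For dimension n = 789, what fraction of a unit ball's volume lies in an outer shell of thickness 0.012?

1 - (1-0.012)^789 ≈ 0.999927 ≈ 99.9927%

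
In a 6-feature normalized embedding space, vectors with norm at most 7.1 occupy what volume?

V_6(7.1) = π^(6/2) · (7.1)^6 / Γ(6/2 + 1) ≈ 661985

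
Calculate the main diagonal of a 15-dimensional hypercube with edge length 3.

d = √(3² + 3² + ... + 3²) [15 terms] = √(15·3²) = 3√15 ≈ 11.619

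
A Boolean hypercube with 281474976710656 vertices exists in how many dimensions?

The n-cube has 2^n vertices, and 281474976710656 = 2^48, so n = 48.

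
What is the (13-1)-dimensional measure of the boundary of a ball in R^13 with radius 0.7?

S_13(0.7) = 2·π^(13/2)·(0.7)^12 / Γ(13/2) ≈ 0.163856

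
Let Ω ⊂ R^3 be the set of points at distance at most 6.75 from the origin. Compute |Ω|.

V_3(6.75) = π^(3/2) · (6.75)^3 / Γ(3/2 + 1) ≈ 1288.25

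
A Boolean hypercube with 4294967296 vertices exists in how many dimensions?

Since 2^n = 4294967296, we have n = 32.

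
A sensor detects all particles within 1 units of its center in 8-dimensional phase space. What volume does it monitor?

The n-ball volume is π^(n/2)·r^n/Γ(n/2+1). With n=8, r=1: V = π^4/24 ≈ 4.05871.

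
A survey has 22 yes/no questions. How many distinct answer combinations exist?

The 22-cube has 2^22 = 4194304 vertices.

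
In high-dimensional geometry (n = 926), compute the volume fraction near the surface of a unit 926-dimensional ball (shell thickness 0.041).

1 - (1-0.041)^926 ≈ 1 - 1.459e-17 ≈ 100.000000%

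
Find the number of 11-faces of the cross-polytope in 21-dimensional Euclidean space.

An n-cross-polytope has 2^(k+1)·C(n,k+1) k-faces. Here 2^12·C(21,12) = 4096·293930 = 1203937280.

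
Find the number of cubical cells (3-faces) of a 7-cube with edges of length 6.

An n-cube has C(n,k)·2^(n-k) k-faces. Here C(7,3)·2^4 = 35·16 = 560.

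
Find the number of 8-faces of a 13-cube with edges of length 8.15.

Choose 8 of 13 axes to span the face (C(13,8) = 1287 ways), then fix each of the remaining 5 coordinates at one of its two extreme values (2^5 = 32 ways): 1287·32 = 41184.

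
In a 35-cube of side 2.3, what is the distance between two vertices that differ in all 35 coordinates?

The space diagonal of an n-cube of side s is s√n. Here 2.3·√35 ≈ 13.607.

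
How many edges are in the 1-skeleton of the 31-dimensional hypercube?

Each of the 2^31 = 2147483648 vertices has degree 31; total edges = 31·2^31/2 = 33285996544.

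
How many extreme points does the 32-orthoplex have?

The vertices are ±e_1, ..., ±e_32, so there are 2·32 = 64.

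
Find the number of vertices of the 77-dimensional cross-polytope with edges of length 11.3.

The vertices are ±e_1, ..., ±e_77, so there are 2·77 = 154.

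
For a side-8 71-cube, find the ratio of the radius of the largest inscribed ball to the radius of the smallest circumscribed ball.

r_in = 8/2 (half the side); r_out = 8√71/2 (half the diagonal). Ratio = 1/√71 ≈ 0.118678.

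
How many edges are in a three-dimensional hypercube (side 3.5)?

f_1(3-cube) = (3 choose 1) · 2^2 = 12.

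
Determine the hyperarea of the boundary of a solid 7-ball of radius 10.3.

S = n·V_n(r)/r = 7·V_7(10.3)/10.3 (volume-to-surface relation), giving 3.94913e+07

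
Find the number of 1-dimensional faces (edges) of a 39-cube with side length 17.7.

An n-cube has n·2^(n-1) edges. With n = 39: 39·274877906944 = 10720238370816.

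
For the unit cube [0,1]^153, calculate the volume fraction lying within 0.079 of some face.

Shell fraction = 1 - (1-0.158)^153 ≈ 1 - 3.739e-12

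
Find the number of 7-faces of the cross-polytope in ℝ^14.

An n-cross-polytope has 2^(k+1)·C(n,k+1) k-faces. Here 2^8·C(14,8) = 256·3003 = 768768.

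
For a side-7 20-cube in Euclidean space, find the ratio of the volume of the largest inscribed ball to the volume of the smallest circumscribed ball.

The radii are 7/2 and 7√20/2, so the volume ratio is (1/√20)^20 = 20^{-20/2} ≈ 9.76562e-14.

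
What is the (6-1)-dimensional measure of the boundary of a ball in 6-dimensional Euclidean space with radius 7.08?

The surface area of an n-ball is 2π^(n/2) r^(n-1) / Γ(n/2). For n=6, r=7.08: 551589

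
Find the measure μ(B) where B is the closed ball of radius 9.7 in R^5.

Volume = π^{5/2}·(9.7)^5/Γ(7/2) ≈ 452019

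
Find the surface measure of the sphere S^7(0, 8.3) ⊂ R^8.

S_8(8.3) = 2·π^(8/2)·(8.3)^7 / Γ(8/2) ≈ 8.81099e+07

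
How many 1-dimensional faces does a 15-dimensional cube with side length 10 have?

Number of 1-faces = C(15,1) · 2^(15-1) = 15 · 16384 = 245760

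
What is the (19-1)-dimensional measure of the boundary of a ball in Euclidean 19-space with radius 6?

The surface area of an n-ball is 2π^(n/2) r^(n-1) / Γ(n/2). For n=19, r=6: 1283918464548864·π^9/425425 ≈ 8.99629e+13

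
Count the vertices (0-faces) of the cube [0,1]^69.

Number of vertices = 2^69 = 590295810358705651712.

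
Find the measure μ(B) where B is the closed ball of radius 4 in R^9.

Volume = π^{9/2}·(4)^9/Γ(11/2) = 8388608·π^4/945 ≈ 864684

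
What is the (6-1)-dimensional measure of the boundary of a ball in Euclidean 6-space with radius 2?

S = n·V_n(r)/r = 6·V_6(2)/2 (volume-to-surface relation), giving 32·π^3 ≈ 992.201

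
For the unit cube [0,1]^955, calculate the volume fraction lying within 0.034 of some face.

Shell fraction = 1 - (1-0.068)^955 ≈ 1 - 6.197e-30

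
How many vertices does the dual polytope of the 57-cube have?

The vertices are ±e_1, ..., ±e_57, so there are 2·57 = 114.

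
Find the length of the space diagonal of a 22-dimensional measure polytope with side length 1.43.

||(1.43,1.43,...,1.43)|| = √(22)·1.43 ≈ 6.70729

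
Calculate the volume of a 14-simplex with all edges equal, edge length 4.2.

V = (4.2^14 / 14!) · √((14+1) / 2^14) ≈ 0.000184466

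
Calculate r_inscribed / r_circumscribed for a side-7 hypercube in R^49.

For an n-cube of any side s, the inradius is s/2 and the circumradius is s√n/2, so the ratio is 1/√49 ≈ 0.142857.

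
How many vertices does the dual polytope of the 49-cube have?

An n-cross-polytope has 2n vertices; here n = 49, giving 98.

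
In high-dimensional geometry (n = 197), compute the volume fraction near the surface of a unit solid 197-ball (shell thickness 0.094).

1 - (1-0.094)^197 ≈ 0.9999999964 ≈ (100 - 3.58e-07)%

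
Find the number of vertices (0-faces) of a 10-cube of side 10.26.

f_0(10-cube) = (10 choose 0) · 2^10 = 1024.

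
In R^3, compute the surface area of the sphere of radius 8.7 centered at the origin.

S_3(8.7) = 2·π^(3/2)·(8.7)^2 / Γ(3/2) = 4πr² = 4π·(8.7)² ≈ 951.149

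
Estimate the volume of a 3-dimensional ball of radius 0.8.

Volume = π^{3/2}·(0.8)^3/Γ(5/2) ≈ 2.14466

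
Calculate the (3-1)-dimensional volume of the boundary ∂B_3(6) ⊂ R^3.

|∂B_3(6)| = 4πr² = 4π·(6)² ≈ 452.389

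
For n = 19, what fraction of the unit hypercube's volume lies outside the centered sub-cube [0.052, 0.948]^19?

The inner cube has side 1-2·0.052 = 0.896 and volume (0.896)^19 ≈ 0.1241, so the shell holds 0.875877 of the volume.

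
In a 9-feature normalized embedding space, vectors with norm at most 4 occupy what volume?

Volume = π^{9/2}·(4)^9/Γ(11/2) = 8388608·π^4/945 ≈ 864684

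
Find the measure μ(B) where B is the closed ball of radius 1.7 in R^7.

The n-ball volume is π^(n/2)·r^n/Γ(n/2+1). With n=7, r=1.7: V ≈ 193.875.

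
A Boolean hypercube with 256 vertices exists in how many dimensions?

2^n = 256 ⇒ n = log_2(256) = 8.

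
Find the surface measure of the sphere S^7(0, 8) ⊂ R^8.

S = n·V_n(r)/r = 8·V_8(8)/8 (volume-to-surface relation), giving 2097152·π^4/3 ≈ 6.80939e+07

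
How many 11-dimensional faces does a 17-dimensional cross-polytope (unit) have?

f_11(17-orthoplex) = 2^12 · (17 choose 12) = 25346048.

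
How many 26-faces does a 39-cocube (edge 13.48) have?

Number of 26-faces = 2^(26+1) · C(39,26+1) = 134217728 · 3910797436 = 524898346528145408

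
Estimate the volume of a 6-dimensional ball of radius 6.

V = 7776·π^3 ≈ 241105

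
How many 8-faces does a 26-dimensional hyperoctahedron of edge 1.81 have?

Each 8-face is the convex hull of 9 vertices, one chosen as ±e_i from each of 9 distinct axes: 2^9·C(26,9) = 1599769600.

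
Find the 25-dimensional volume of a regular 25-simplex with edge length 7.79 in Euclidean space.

Volume = 7.79^25 · √(26/2^25) / 25! ≈ 1.10256e-06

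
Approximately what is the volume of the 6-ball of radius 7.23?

V_6(7.23) = π^(6/2) · (7.23)^6 / Γ(6/2 + 1) ≈ 738122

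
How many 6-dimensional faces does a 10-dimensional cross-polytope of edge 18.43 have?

Each 6-face is the convex hull of 7 vertices, one chosen as ±e_i from each of 7 distinct axes: 2^7·C(10,7) = 15360.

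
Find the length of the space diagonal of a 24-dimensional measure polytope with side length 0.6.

||(0.6,0.6,...,0.6)|| = √(24)·0.6 ≈ 2.93939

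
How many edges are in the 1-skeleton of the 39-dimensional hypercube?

An n-cube has n·2^(n-1) edges. With n = 39: 39·274877906944 = 10720238370816.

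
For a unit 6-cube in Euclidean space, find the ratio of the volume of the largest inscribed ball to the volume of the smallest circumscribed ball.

V_in/V_out = n^(-n/2) = 6^(-6/2) ≈ 0.00462963.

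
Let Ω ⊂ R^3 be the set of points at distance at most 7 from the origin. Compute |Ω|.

V = 1372·π/3 ≈ 1436.76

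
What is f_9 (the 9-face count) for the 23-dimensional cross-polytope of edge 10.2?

f_9(23-orthoplex) = 2^10 · (23 choose 10) = 1171523584.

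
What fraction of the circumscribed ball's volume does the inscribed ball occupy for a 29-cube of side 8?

V_in/V_out = n^(-n/2) = 29^(-29/2) ≈ 6.24064e-22.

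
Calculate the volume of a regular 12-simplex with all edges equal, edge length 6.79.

Volume = 6.79^12 · √(13/2^12) / 12! ≈ 1.12952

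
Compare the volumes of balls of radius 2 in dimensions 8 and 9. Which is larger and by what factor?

V_8(2) ≈ 1039.03, V_9(2) ≈ 1688.84. The 9-ball is larger by a factor of 1.625.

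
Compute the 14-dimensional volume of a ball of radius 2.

V_14(2) = π^(14/2) · (2)^14 / Γ(14/2 + 1) = 1024·π^7/315 ≈ 9818.35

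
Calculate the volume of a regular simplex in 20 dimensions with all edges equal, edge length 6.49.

V = (6.49^20 / 20!) · √((20+1) / 2^20) ≈ 3.2328e-05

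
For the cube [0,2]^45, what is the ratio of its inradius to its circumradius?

For an n-cube of any side s, the inradius is s/2 and the circumradius is s√n/2, so the ratio is 1/√45 ≈ 0.149071.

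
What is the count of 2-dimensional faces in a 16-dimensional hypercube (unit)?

Choose 2 of 16 axes to span the face (C(16,2) = 120 ways), then fix each of the remaining 14 coordinates at one of its two extreme values (2^14 = 16384 ways): 120·16384 = 1966080.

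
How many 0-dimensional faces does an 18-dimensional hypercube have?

f_0(18-cube) = (18 choose 0) · 2^18 = 262144.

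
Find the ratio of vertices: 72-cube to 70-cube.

The 72-cube has 2^72 = 4722366482869645213696 vertices. The 70-cube has 2^70 = 1180591620717411303424 vertices. Ratio: 4722366482869645213696/1180591620717411303424 = 4.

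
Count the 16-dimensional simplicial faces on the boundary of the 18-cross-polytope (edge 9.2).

Each 16-face is the convex hull of 17 vertices, one chosen as ±e_i from each of 17 distinct axes: 2^17·C(18,17) = 2359296.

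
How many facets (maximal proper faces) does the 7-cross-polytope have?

Number of 6-faces = 2^(6+1) · C(7,6+1) = 128 · 1 = 128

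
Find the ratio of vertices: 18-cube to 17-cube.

The 18-cube has 2^18 = 262144 vertices. The 17-cube has 2^17 = 131072 vertices. Ratio: 262144/131072 = 2.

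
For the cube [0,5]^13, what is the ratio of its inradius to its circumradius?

Ratio = (s/2)/(s√13/2) = 13^(-1/2) ≈ 0.27735.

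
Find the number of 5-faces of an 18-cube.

Choose 5 of 18 axes to span the face (C(18,5) = 8568 ways), then fix each of the remaining 13 coordinates at one of its two extreme values (2^13 = 8192 ways): 8568·8192 = 70189056.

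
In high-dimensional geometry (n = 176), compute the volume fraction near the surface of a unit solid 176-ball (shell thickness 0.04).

1 - (1-0.04)^176 ≈ 0.999242 ≈ 99.92%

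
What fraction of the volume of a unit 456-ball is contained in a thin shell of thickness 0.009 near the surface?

1 - (1-0.009)^456 ≈ 0.983797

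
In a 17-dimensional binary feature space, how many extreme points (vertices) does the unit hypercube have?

An n-cube has 2^n vertices; for n = 17 that is 2^17 = 131072.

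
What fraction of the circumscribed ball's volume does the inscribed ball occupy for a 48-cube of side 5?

V_in/V_out = n^(-n/2) = 48^(-48/2) ≈ 4.469e-41.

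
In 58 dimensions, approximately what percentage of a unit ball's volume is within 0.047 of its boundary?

1 - (1-0.047)^58 ≈ 0.93871 ≈ 93.87%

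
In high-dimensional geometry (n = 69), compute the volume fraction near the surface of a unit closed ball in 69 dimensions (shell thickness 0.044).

1 - (1-0.044)^69 ≈ 0.955167 ≈ 95.52%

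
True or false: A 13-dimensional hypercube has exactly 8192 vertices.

True. The 13-cube has 2^13 = 8192 vertices.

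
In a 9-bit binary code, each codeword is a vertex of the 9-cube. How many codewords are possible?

Each vertex is a binary string of length 9, so there are 2^9 = 512.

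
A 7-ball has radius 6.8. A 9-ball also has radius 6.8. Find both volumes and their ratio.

V_7(6.8) ≈ 3.17645e+06. V_9(6.8) ≈ 1.02541e+08. Ratio V_7/V_9 ≈ 0.03098.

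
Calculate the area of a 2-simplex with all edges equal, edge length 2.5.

Area = (√3/4) · 2.5² = 2.70633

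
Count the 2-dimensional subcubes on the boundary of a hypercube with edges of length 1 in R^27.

An n-cube has C(n,k)·2^(n-k) k-faces. Here C(27,2)·2^25 = 351·33554432 = 11777605632.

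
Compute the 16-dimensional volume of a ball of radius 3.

The n-ball volume is π^(n/2)·r^n/Γ(n/2+1). With n=16, r=3: V = 4782969·π^8/4480 ≈ 1.01302e+07.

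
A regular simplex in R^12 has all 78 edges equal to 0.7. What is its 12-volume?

For a regular n-simplex with edge a, V = (a^n / n!)·√((n+1)/2^n). With a=0.7, n=12: V ≈ 1.62791e-12.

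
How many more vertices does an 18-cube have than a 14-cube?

The 18-cube has 2^18 = 262144 vertices. The 14-cube has 2^14 = 16384 vertices. Difference: 262144 - 16384 = 245760.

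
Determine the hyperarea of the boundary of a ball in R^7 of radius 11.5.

The surface area of an n-ball is 2π^(n/2) r^(n-1) / Γ(n/2). For n=7, r=11.5: 148035889·π^3/60 ≈ 7.65007e+07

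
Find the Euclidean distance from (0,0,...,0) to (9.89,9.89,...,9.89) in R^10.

d = √(9.89² + 9.89² + ... + 9.89²) [10 terms] = √(10·9.89²) = 9.89√10 ≈ 31.2749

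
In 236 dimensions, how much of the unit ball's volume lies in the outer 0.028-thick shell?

V(inner)/V(outer) = ((1-0.028)/1)^236 ≈ 0.001228, so the shell fraction is 0.998772.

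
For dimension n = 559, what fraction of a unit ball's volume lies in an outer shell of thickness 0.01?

1 - (1-0.01)^559 ≈ 0.996369 ≈ 99.64%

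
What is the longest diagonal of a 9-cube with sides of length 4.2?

Diagonal = √9 · 4.2 = 12.6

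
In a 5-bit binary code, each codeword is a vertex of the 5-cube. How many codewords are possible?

An n-cube has 2^n vertices; for n = 5 that is 2^5 = 32.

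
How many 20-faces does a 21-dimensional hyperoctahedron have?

Number of 20-faces = 2^(20+1) · C(21,20+1) = 2097152 · 1 = 2097152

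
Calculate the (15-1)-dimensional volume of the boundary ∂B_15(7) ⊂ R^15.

The surface area of an n-ball is 2π^(n/2) r^(n-1) / Γ(n/2). For n=15, r=7: 24803586664192·π^7/19305 ≈ 3.88055e+12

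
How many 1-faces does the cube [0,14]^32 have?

An n-cube has n·2^(n-1) edges. With n = 32: 32·2147483648 = 68719476736.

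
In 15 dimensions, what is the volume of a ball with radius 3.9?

Volume = π^{15/2}·(3.9)^15/Γ(17/2) ≈ 2.80155e+08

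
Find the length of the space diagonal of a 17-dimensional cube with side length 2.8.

d = √(2.8² + 2.8² + ... + 2.8²) [17 terms] = √(17·2.8²) = 2.8√17 ≈ 11.5447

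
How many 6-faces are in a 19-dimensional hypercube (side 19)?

Number of 6-faces = C(19,6) · 2^(19-6) = 27132 · 8192 = 222265344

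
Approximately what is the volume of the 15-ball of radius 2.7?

Volume = π^{15/2}·(2.7)^15/Γ(17/2) ≈ 1.1269e+06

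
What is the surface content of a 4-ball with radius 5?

The surface area of an n-ball is 2π^(n/2) r^(n-1) / Γ(n/2). For n=4, r=5: 250·π^2 ≈ 2467.4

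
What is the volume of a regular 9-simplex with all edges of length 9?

V = (9^9 / 9!) · √((9+1) / 2^9) ≈ 149.205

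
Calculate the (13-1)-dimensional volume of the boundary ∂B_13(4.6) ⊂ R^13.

S = n·V_n(r)/r = 13·V_13(4.6)/4.6 (volume-to-surface relation), giving 1.06262e+09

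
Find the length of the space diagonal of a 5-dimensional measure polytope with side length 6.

The space diagonal of an n-cube of side s is s√n. Here 6·√5 ≈ 13.4164.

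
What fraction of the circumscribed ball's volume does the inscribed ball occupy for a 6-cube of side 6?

V_in/V_out = n^(-n/2) = 6^(-6/2) ≈ 0.00462963.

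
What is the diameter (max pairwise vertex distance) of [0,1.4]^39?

||(1.4,1.4,...,1.4)|| = √(39)·1.4 ≈ 8.743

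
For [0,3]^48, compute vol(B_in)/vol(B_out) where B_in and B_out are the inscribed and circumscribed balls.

V_in/V_out = n^(-n/2) = 48^(-48/2) ≈ 4.469e-41.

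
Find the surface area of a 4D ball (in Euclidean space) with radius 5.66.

The surface area of an n-ball is 2π^(n/2) r^(n-1) / Γ(n/2). For n=4, r=5.66: 3579.14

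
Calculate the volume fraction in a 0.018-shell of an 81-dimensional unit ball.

1 - (1-0.018)^81 ≈ 0.770369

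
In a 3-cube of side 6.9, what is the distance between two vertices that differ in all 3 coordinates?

Diagonal = √3 · 6.9 ≈ 11.9512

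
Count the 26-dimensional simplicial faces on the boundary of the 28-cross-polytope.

f_26(28-orthoplex) = 2^27 · (28 choose 27) = 3758096384.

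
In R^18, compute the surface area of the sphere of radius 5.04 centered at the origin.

S = n·V_n(r)/r = 18·V_18(5.04)/5.04 (volume-to-surface relation), giving 1.29175e+12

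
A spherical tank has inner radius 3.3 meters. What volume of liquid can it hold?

The n-ball volume is π^(n/2)·r^n/Γ(n/2+1). With n=3, r=3.3: V ≈ 150.533.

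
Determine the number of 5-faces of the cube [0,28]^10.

f_5(10-cube) = (10 choose 5) · 2^5 = 8064.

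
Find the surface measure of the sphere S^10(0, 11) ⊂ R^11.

The surface area of an n-ball is 2π^(n/2) r^(n-1) / Γ(n/2). For n=11, r=11: 1659995174464·π^5/945 ≈ 5.37557e+11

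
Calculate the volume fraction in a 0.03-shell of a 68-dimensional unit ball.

1 - (1-0.03)^68 ≈ 0.873969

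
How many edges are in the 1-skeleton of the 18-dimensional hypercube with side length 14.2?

Each of the 2^18 = 262144 vertices has degree 18; total edges = 18·2^18/2 = 2359296.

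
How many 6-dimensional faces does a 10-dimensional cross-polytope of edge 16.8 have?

f_6(10-orthoplex) = 2^7 · (10 choose 7) = 15360.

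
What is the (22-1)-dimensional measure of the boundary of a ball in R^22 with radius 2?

S_22(2) = 2·π^(22/2)·(2)^21 / Γ(22/2) = 16384·π^11/14175 ≈ 340052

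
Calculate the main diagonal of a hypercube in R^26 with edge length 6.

Diagonal = √26 · 6 ≈ 30.5941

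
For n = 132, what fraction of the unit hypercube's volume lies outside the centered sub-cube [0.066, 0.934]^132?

1 - (1 - 2·0.066)^132 = 1 - 0.868^132 ≈ 0.9999999923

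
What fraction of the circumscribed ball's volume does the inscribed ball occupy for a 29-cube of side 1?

Volume scales as r^n, and r_in/r_out = 1/√29, giving (1/√29)^29 ≈ 6.24064e-22.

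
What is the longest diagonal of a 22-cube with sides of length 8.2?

The space diagonal of an n-cube of side s is s√n. Here 8.2·√22 ≈ 38.4614.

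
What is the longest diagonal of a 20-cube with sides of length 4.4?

Diagonal = √20 · 4.4 ≈ 19.6774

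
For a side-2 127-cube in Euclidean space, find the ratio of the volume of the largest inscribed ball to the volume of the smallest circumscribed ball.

The radii are 2/2 and 2√127/2, so the volume ratio is (1/√127)^127 = 127^{-127/2} ≈ 2.56132e-134.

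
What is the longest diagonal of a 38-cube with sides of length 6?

d = √(6² + 6² + ... + 6²) [38 terms] = √(38·6²) = 6√38 ≈ 36.9865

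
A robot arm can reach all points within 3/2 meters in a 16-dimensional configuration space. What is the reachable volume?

V = 4782969·π^8/293601280 ≈ 154.575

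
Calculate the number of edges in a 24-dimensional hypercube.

Number of 1-faces = C(24,1)·2^(24-1) = 24·8388608 = 201326592.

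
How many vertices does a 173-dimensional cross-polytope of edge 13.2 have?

The vertices are ±e_1, ..., ±e_173, so there are 2·173 = 346.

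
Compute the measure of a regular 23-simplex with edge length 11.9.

V = (11.9^23 / 23!) · √((23+1) / 2^23) ≈ 0.357558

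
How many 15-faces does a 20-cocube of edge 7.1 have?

Each 15-face is the convex hull of 16 vertices, one chosen as ±e_i from each of 16 distinct axes: 2^16·C(20,16) = 317521920.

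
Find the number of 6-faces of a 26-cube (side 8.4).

An n-cube has C(n,k)·2^(n-k) k-faces. Here C(26,6)·2^20 = 230230·1048576 = 241413652480.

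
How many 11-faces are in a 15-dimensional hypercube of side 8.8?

An n-cube has C(n,k)·2^(n-k) k-faces. Here C(15,11)·2^4 = 1365·16 = 21840.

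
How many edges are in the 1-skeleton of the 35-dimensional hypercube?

Each of the 2^35 = 34359738368 vertices has degree 35; total edges = 35·2^35/2 = 601295421440.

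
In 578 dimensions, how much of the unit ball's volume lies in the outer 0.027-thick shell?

Shell fraction = 1 - (1-0.027)^578 ≈ 0.9999998653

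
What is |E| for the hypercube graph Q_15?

Each of the 2^15 = 32768 vertices has degree 15; total edges = 15·2^15/2 = 245760.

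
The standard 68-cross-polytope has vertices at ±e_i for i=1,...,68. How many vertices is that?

The 68-dimensional cross-polytope has 2n = 2·68 = 136 vertices.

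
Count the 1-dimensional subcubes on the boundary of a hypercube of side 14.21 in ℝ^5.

f_1(5-cube) = (5 choose 1) · 2^4 = 80.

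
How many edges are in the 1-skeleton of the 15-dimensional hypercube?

Number of 1-faces = C(15,1)·2^(15-1) = 15·16384 = 245760.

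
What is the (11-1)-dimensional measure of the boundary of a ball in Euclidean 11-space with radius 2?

S_11(2) = 2·π^(11/2)·(2)^10 / Γ(11/2) = 65536·π^5/945 ≈ 21222.5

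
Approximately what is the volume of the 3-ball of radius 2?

V = 32·π/3 ≈ 33.5103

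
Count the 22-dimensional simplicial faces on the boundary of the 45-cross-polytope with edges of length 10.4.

An n-cross-polytope has 2^(k+1)·C(n,k+1) k-faces. Here 2^23·C(45,23) = 8388608·4116715363800 = 34533511434495590400.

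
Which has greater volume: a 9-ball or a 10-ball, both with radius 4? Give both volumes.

V_9(4) ≈ 864684. V_10(4) ≈ 2.67404e+06. The 10-ball is larger.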